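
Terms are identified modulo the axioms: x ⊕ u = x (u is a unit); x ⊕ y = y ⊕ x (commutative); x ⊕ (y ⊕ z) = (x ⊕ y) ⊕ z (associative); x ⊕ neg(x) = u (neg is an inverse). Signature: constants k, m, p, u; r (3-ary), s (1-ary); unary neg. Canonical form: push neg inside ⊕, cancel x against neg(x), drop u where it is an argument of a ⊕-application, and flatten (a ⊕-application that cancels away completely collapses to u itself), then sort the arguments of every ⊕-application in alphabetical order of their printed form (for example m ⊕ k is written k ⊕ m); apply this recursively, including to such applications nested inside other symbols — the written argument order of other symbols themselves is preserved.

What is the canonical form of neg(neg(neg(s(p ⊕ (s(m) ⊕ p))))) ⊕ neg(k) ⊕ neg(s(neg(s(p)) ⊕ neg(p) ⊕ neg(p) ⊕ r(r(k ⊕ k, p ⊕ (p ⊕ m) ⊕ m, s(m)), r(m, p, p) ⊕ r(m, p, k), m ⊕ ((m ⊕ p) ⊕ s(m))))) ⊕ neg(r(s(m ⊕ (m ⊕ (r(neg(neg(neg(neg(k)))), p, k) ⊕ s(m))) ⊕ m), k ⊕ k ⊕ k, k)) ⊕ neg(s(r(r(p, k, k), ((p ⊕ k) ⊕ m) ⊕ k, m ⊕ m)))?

Answer: neg(k) ⊕ neg(r(s(m ⊕ m ⊕ m ⊕ r(k, p, k) ⊕ s(m)), k ⊕ k ⊕ k, k)) ⊕ neg(s(neg(p) ⊕ neg(p) ⊕ neg(s(p)) ⊕ r(r(k ⊕ k, m ⊕ m ⊕ p ⊕ p, s(m)), r(m, p, k) ⊕ r(m, p, p), m ⊕ m ⊕ p ⊕ s(m)))) ⊕ neg(s(p ⊕ p ⊕ s(m))) ⊕ neg(s(r(r(p, k, k), k ⊕ k ⊕ m ⊕ p, m ⊕ m)))

Derivation:
Push neg inside:  distribute neg over ⊕ and collapse double neg
Collect terms:  neg(s(p ⊕ p ⊕ s(m))) ⊕ neg(k) ⊕ neg(s(neg(p) ⊕ neg(p) ⊕ neg(s(p)) ⊕ r(r(k ⊕ k, m ⊕ m ⊕ p ⊕ p, s(m)), r(m, p, k) ⊕ r(m, p, p), m ⊕ m ⊕ p ⊕ s(m)))) ⊕ neg(r(s(m ⊕ m ⊕ m ⊕ r(k, p, k) ⊕ s(m)), k ⊕ k ⊕ k, k)) ⊕ neg(s(r(r(p, k, k), k ⊕ k ⊕ m ⊕ p, m ⊕ m)))
Order the arguments:  neg(k) ⊕ neg(r(s(m ⊕ m ⊕ m ⊕ r(k, p, k) ⊕ s(m)), k ⊕ k ⊕ k, k)) ⊕ neg(s(neg(p) ⊕ neg(p) ⊕ neg(s(p)) ⊕ r(r(k ⊕ k, m ⊕ m ⊕ p ⊕ p, s(m)), r(m, p, k) ⊕ r(m, p, p), m ⊕ m ⊕ p ⊕ s(m)))) ⊕ neg(s(p ⊕ p ⊕ s(m))) ⊕ neg(s(r(r(p, k, k), k ⊕ k ⊕ m ⊕ p, m ⊕ m)))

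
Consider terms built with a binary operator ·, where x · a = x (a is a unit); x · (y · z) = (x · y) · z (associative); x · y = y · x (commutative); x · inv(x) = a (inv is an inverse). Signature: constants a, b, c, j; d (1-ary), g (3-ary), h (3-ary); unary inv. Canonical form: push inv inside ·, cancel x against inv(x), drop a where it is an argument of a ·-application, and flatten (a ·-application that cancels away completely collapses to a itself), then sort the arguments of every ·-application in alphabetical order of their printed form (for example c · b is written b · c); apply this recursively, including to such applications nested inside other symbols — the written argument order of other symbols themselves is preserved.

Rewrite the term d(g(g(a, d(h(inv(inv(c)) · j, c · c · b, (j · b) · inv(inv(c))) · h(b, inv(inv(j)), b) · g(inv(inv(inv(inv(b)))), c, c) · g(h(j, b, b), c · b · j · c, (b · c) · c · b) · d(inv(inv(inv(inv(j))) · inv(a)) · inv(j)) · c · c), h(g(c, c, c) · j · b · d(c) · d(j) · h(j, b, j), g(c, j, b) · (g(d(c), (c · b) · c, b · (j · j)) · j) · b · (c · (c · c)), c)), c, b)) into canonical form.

Focus inside:  h(inv(inv(c)) · j, c · c · b, (j · b) · inv(inv(c))) · h(b, inv(inv(j)), b) · g(inv(inv(inv(inv(b)))), c, c) · g(h(j, b, b), c · b · j · c, (b · c) · c · b) · d(inv(inv(inv(inv(j))) · inv(a)) · inv(j)) · c · c
Push inv inside:  distribute inv over · and collapse double inv
Collect:  h(c · j, b · c · c, b · c · j) · h(b, j, b) · g(b, c, c) · g(h(j, b, b), b · c · c · j, b · b · c · c) · d(a) · c · c
Order the arguments:  c · c · d(a) · g(b, c, c) · g(h(j, b, b), b · c · c · j, b · b · c · c) · h(b, j, b) · h(c · j, b · c · c, b · c · j)
Put back:  d(g(g(a, d(c · c · d(a) · g(b, c, c) · g(h(j, b, b), b · c · c · j, b · b · c · c) · h(b, j, b) · h(c · j, b · c · c, b · c · j)), h(b · d(c) · d(j) · g(c, c, c) · h(j, b, j) · j, b · c · c · c · g(c, j, b) · g(d(c), b · c · c, b · j · j) · j, c)), c, b))

Answer: d(g(g(a, d(c · c · d(a) · g(b, c, c) · g(h(j, b, b), b · c · c · j, b · b · c · c) · h(b, j, b) · h(c · j, b · c · c, b · c · j)), h(b · d(c) · d(j) · g(c, c, c) · h(j, b, j) · j, b · c · c · c · g(c, j, b) · g(d(c), b · c · c, b · j · j) · j, c)), c, b))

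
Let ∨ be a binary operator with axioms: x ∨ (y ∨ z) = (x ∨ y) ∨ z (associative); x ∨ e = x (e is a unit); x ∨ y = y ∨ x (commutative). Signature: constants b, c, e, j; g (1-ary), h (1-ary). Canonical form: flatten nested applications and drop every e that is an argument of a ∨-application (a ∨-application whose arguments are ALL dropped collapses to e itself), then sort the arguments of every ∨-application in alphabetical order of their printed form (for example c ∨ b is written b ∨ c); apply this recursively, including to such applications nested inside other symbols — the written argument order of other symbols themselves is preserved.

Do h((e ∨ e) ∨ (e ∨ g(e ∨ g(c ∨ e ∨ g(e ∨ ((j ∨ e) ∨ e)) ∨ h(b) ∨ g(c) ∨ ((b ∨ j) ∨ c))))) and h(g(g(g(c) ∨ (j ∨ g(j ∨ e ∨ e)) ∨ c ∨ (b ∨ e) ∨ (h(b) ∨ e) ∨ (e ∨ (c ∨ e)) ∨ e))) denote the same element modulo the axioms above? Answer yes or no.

Answer: yes — both canonical forms are h(g(g(b ∨ c ∨ c ∨ g(c) ∨ g(j) ∨ h(b) ∨ j)))

Derivation:
Left:  h((e ∨ e) ∨ (e ∨ g(e ∨ g(c ∨ e ∨ g(e ∨ ((j ∨ e) ∨ e)) ∨ h(b) ∨ g(c) ∨ ((b ∨ j) ∨ c)))))
  Work inside:  (e ∨ e) ∨ (e ∨ g(e ∨ g(c ∨ e ∨ g(e ∨ ((j ∨ e) ∨ e)) ∨ h(b) ∨ g(c) ∨ ((b ∨ j) ∨ c))))
  Merge nested applications:  e ∨ e ∨ e ∨ g(e ∨ g(c ∨ e ∨ g(e ∨ ((j ∨ e) ∨ e)) ∨ h(b) ∨ g(c) ∨ ((b ∨ j) ∨ c)))
  Simplify inside:  g(e ∨ g(c ∨ e ∨ g(e ∨ ((j ∨ e) ∨ e)) ∨ h(b) ∨ g(c) ∨ ((b ∨ j) ∨ c)))  →  g(g(b ∨ c ∨ c ∨ g(c) ∨ g(j) ∨ h(b) ∨ j))
  Drop the unit:  drop e (×3)
  Sort arguments:  g(g(b ∨ c ∨ c ∨ g(c) ∨ g(j) ∨ h(b) ∨ j))
  Reassemble:  h(g(g(b ∨ c ∨ c ∨ g(c) ∨ g(j) ∨ h(b) ∨ j)))
Right:  h(g(g(g(c) ∨ (j ∨ g(j ∨ e ∨ e)) ∨ c ∨ (b ∨ e) ∨ (h(b) ∨ e) ∨ (e ∨ (c ∨ e)) ∨ e)))
  Descend into:  g(c) ∨ (j ∨ g(j ∨ e ∨ e)) ∨ c ∨ (b ∨ e) ∨ (h(b) ∨ e) ∨ (e ∨ (c ∨ e)) ∨ e
  Flatten:  g(c) ∨ j ∨ g(j ∨ e ∨ e) ∨ c ∨ b ∨ e ∨ h(b) ∨ e ∨ e ∨ c ∨ e ∨ e
  Inside:  g(j ∨ e ∨ e)  →  g(j)
  Units out:  drop e (×5)
  Sort:  b ∨ c ∨ c ∨ g(c) ∨ g(j) ∨ h(b) ∨ j
  Put back:  h(g(g(b ∨ c ∨ c ∨ g(c) ∨ g(j) ∨ h(b) ∨ j)))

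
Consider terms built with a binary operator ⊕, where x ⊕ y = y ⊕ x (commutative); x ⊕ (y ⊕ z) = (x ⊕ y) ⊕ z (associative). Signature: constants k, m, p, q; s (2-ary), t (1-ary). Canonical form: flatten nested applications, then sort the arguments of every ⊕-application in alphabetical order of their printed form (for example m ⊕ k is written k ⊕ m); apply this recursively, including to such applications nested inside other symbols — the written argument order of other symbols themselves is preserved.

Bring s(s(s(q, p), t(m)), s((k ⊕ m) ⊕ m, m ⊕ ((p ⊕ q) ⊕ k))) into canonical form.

Focus inside:  m ⊕ ((p ⊕ q) ⊕ k)
Merge nested applications:  m ⊕ p ⊕ q ⊕ k
Sort:  k ⊕ m ⊕ p ⊕ q
Reassemble:  s(s(s(q, p), t(m)), s(k ⊕ m ⊕ m, k ⊕ m ⊕ p ⊕ q))

Answer: s(s(s(q, p), t(m)), s(k ⊕ m ⊕ m, k ⊕ m ⊕ p ⊕ q))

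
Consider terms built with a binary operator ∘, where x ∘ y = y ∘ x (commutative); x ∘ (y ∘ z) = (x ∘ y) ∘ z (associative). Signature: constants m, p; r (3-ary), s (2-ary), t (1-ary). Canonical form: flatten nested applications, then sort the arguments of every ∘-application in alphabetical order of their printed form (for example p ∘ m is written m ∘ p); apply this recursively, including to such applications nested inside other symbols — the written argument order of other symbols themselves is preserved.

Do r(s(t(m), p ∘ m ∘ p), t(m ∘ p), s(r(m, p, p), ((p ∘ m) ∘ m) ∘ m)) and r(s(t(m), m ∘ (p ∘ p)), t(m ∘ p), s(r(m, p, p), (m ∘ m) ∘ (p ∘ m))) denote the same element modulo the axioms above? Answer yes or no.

Answer: yes — both canonical forms are r(s(t(m), m ∘ p ∘ p), t(m ∘ p), s(r(m, p, p), m ∘ m ∘ m ∘ p))

Derivation:
Left:  r(s(t(m), p ∘ m ∘ p), t(m ∘ p), s(r(m, p, p), ((p ∘ m) ∘ m) ∘ m))
  Descend into:  ((p ∘ m) ∘ m) ∘ m
  Un-nest:  p ∘ m ∘ m ∘ m
  Sort arguments:  m ∘ m ∘ m ∘ p
  Rebuild:  r(s(t(m), m ∘ p ∘ p), t(m ∘ p), s(r(m, p, p), m ∘ m ∘ m ∘ p))
Right:  r(s(t(m), m ∘ (p ∘ p)), t(m ∘ p), s(r(m, p, p), (m ∘ m) ∘ (p ∘ m)))
  Focus inside:  (m ∘ m) ∘ (p ∘ m)
  Un-nest:  m ∘ m ∘ p ∘ m
  Sort arguments:  m ∘ m ∘ m ∘ p
  Rebuild:  r(s(t(m), m ∘ p ∘ p), t(m ∘ p), s(r(m, p, p), m ∘ m ∘ m ∘ p))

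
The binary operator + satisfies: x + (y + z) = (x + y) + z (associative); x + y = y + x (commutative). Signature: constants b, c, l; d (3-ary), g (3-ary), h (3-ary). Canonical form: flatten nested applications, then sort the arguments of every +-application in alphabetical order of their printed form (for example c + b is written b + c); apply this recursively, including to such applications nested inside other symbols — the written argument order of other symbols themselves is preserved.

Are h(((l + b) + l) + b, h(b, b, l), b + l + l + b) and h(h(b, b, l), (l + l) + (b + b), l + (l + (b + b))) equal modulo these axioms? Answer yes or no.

Left:  h(((l + b) + l) + b, h(b, b, l), b + l + l + b)
  Work inside:  ((l + b) + l) + b
  Merge nested applications:  l + b + l + b
  Sort arguments:  b + b + l + l
  Reassemble:  h(b + b + l + l, h(b, b, l), b + b + l + l)
Right:  h(h(b, b, l), (l + l) + (b + b), l + (l + (b + b)))
  Descend into:  l + (l + (b + b))
  Merge nested applications:  l + l + b + b
  Sort arguments:  b + b + l + l
  Reassemble:  h(h(b, b, l), b + b + l + l, b + b + l + l)

Answer: no — h(b + b + l + l, h(b, b, l), b + b + l + l) vs h(h(b, b, l), b + b + l + l, b + b + l + l)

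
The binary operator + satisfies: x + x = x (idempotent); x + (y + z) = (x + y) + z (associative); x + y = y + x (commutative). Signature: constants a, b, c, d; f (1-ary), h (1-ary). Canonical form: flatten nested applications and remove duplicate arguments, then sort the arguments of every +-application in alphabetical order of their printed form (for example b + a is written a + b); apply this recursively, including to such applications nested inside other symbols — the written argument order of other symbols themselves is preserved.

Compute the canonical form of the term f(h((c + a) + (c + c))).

Answer: f(h(a + c))

Derivation:
Work inside:  (c + a) + (c + c)
Un-nest:  c + a + c + c
Drop duplicates:  drop duplicate c, c
Sort:  a + c
Put back:  f(h(a + c))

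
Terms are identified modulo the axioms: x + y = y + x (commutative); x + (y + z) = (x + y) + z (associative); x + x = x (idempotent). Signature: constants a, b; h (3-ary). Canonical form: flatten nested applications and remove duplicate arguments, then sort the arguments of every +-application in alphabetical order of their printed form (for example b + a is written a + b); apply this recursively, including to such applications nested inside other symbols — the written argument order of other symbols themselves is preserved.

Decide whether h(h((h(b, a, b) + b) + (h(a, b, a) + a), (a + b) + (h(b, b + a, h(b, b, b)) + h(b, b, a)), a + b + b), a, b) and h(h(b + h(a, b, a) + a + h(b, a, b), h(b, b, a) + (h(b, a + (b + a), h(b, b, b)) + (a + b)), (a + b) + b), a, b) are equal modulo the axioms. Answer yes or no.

Left:  h(h((h(b, a, b) + b) + (h(a, b, a) + a), (a + b) + (h(b, b + a, h(b, b, b)) + h(b, b, a)), a + b + b), a, b)
  Focus inside:  (a + b) + (h(b, b + a, h(b, b, b)) + h(b, b, a))
  Un-nest:  a + b + h(b, b + a, h(b, b, b)) + h(b, b, a)
  Simplify inside:  h(b, b + a, h(b, b, b))  →  h(b, a + b, h(b, b, b))
  Order the arguments:  a + b + h(b, a + b, h(b, b, b)) + h(b, b, a)
  Reassemble:  h(h(a + b + h(a, b, a) + h(b, a, b), a + b + h(b, a + b, h(b, b, b)) + h(b, b, a), a + b), a, b)
Right:  h(h(b + h(a, b, a) + a + h(b, a, b), h(b, b, a) + (h(b, a + (b + a), h(b, b, b)) + (a + b)), (a + b) + b), a, b)
  Descend into:  h(b, b, a) + (h(b, a + (b + a), h(b, b, b)) + (a + b))
  Merge nested applications:  h(b, b, a) + h(b, a + (b + a), h(b, b, b)) + a + b
  Simplify inside:  h(b, a + (b + a), h(b, b, b))  →  h(b, a + b, h(b, b, b))
  Order the arguments:  a + b + h(b, a + b, h(b, b, b)) + h(b, b, a)
  Put back:  h(h(a + b + h(a, b, a) + h(b, a, b), a + b + h(b, a + b, h(b, b, b)) + h(b, b, a), a + b), a, b)

Answer: yes — both canonical forms are h(h(a + b + h(a, b, a) + h(b, a, b), a + b + h(b, a + b, h(b, b, b)) + h(b, b, a), a + b), a, b)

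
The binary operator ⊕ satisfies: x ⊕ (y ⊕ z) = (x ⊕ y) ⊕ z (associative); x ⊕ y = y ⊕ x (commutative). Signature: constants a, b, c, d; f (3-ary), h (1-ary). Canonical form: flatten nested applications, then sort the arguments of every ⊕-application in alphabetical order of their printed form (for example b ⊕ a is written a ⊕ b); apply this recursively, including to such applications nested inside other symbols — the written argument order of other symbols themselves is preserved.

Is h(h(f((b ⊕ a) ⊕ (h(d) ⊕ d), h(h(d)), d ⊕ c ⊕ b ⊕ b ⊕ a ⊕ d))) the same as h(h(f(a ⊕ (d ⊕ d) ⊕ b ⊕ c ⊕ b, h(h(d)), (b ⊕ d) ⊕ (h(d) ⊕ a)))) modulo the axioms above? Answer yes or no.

Left:  h(h(f((b ⊕ a) ⊕ (h(d) ⊕ d), h(h(d)), d ⊕ c ⊕ b ⊕ b ⊕ a ⊕ d)))
  Descend into:  (b ⊕ a) ⊕ (h(d) ⊕ d)
  Merge nested applications:  b ⊕ a ⊕ h(d) ⊕ d
  Sort arguments:  a ⊕ b ⊕ d ⊕ h(d)
  Put back:  h(h(f(a ⊕ b ⊕ d ⊕ h(d), h(h(d)), a ⊕ b ⊕ b ⊕ c ⊕ d ⊕ d)))
Right:  h(h(f(a ⊕ (d ⊕ d) ⊕ b ⊕ c ⊕ b, h(h(d)), (b ⊕ d) ⊕ (h(d) ⊕ a))))
  Focus inside:  (b ⊕ d) ⊕ (h(d) ⊕ a)
  Merge nested applications:  b ⊕ d ⊕ h(d) ⊕ a
  Order the arguments:  a ⊕ b ⊕ d ⊕ h(d)
  Rebuild:  h(h(f(a ⊕ b ⊕ b ⊕ c ⊕ d ⊕ d, h(h(d)), a ⊕ b ⊕ d ⊕ h(d))))

Answer: no — h(h(f(a ⊕ b ⊕ d ⊕ h(d), h(h(d)), a ⊕ b ⊕ b ⊕ c ⊕ d ⊕ d))) vs h(h(f(a ⊕ b ⊕ b ⊕ c ⊕ d ⊕ d, h(h(d)), a ⊕ b ⊕ d ⊕ h(d))))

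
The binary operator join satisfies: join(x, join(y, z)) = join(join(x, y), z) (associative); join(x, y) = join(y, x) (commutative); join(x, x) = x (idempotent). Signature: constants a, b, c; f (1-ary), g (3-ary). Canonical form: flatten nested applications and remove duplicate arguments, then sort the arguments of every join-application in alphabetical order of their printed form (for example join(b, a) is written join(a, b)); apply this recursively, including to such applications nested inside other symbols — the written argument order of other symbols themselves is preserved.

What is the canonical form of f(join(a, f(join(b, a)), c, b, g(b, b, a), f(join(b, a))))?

Work inside:  join(a, f(join(b, a)), c, b, g(b, b, a), f(join(b, a)))
Canonicalize subterm:  f(join(b, a))  →  f(join(a, b))
Canonicalize subterm:  f(join(b, a))  →  f(join(a, b))
Drop duplicates:  drop duplicate f(join(a, b))
Sort arguments:  join(a, b, c, f(join(a, b)), g(b, b, a))
Put back:  f(join(a, b, c, f(join(a, b)), g(b, b, a)))

Answer: f(join(a, b, c, f(join(a, b)), g(b, b, a)))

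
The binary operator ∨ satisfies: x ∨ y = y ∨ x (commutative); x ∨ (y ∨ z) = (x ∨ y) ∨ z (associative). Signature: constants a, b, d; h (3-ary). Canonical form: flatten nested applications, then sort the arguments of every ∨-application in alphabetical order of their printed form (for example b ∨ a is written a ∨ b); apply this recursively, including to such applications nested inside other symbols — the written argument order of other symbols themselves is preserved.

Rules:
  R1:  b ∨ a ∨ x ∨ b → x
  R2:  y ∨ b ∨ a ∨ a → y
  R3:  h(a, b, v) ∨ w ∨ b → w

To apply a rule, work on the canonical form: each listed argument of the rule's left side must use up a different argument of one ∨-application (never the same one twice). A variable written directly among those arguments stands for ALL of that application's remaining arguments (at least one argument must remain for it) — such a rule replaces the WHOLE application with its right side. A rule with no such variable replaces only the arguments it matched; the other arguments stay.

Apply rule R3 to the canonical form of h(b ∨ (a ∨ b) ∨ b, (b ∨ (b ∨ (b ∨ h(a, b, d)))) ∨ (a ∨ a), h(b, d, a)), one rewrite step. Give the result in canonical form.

Answer: h(a ∨ b ∨ b ∨ b, a ∨ a ∨ b ∨ b, h(b, d, a))

Derivation:
Canonical form:  h(a ∨ b ∨ b ∨ b, a ∨ a ∨ b ∨ b ∨ b ∨ h(a, b, d), h(b, d, a))
R3 matches:  uses b, h(a, b, d);  v := d, w := a ∨ a ∨ b ∨ b
Every leftover argument binds to the variable; the entire application is replaced.
Result:  h(a ∨ b ∨ b ∨ b, a ∨ a ∨ b ∨ b, h(b, d, a))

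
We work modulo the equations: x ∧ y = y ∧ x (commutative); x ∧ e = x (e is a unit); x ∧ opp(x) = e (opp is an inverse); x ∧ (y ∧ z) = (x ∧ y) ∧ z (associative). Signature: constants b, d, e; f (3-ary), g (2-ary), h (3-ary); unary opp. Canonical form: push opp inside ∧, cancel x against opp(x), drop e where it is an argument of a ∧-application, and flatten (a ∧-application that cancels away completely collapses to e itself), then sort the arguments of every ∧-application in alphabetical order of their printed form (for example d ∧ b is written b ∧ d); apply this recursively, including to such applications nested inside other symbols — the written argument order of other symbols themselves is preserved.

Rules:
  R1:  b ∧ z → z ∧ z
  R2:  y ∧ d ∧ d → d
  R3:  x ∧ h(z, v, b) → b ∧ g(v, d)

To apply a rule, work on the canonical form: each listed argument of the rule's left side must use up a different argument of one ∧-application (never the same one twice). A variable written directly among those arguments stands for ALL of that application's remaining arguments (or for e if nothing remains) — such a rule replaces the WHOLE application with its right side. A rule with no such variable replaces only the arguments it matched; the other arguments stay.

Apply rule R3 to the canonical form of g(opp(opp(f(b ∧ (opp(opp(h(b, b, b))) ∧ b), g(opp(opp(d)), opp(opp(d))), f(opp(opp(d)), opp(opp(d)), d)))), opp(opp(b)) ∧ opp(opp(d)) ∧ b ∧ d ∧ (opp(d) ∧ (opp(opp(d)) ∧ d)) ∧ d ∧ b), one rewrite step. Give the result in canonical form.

Answer: g(f(b ∧ g(b, d), g(d, d), f(d, d, d)), b ∧ b ∧ b ∧ d ∧ d ∧ d ∧ d)

Derivation:
Canonical form:  g(f(b ∧ b ∧ h(b, b, b), g(d, d), f(d, d, d)), b ∧ b ∧ b ∧ d ∧ d ∧ d ∧ d)
Match R3:  consume h(b, b, b);  v := b, x := b ∧ b, z := b
Every leftover argument binds to the variable; the entire application is replaced.
Giving:  g(f(b ∧ g(b, d), g(d, d), f(d, d, d)), b ∧ b ∧ b ∧ d ∧ d ∧ d ∧ d)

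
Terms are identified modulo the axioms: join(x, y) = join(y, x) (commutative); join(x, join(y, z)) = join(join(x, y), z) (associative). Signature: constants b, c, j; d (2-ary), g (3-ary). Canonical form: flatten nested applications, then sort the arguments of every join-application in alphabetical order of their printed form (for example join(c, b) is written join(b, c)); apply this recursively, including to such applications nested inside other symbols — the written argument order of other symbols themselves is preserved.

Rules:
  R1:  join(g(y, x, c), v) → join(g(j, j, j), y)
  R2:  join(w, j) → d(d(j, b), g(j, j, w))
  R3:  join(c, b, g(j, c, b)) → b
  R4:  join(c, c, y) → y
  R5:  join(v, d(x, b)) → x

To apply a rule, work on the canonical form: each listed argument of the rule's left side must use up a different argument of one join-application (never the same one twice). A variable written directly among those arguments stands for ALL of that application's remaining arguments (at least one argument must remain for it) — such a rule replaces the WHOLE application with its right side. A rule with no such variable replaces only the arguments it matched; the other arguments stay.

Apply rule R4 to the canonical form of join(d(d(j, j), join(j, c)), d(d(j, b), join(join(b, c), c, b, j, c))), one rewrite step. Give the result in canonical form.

Canonical form:  join(d(d(j, b), join(b, b, c, c, c, j)), d(d(j, j), join(c, j)))
Apply R4:  consuming c, c;  y := join(b, b, c, j)
The extension variable absorbs all remaining arguments, so the whole application is rewritten.
Giving:  join(d(d(j, b), join(b, b, c, j)), d(d(j, j), join(c, j)))

Answer: join(d(d(j, b), join(b, b, c, j)), d(d(j, j), join(c, j)))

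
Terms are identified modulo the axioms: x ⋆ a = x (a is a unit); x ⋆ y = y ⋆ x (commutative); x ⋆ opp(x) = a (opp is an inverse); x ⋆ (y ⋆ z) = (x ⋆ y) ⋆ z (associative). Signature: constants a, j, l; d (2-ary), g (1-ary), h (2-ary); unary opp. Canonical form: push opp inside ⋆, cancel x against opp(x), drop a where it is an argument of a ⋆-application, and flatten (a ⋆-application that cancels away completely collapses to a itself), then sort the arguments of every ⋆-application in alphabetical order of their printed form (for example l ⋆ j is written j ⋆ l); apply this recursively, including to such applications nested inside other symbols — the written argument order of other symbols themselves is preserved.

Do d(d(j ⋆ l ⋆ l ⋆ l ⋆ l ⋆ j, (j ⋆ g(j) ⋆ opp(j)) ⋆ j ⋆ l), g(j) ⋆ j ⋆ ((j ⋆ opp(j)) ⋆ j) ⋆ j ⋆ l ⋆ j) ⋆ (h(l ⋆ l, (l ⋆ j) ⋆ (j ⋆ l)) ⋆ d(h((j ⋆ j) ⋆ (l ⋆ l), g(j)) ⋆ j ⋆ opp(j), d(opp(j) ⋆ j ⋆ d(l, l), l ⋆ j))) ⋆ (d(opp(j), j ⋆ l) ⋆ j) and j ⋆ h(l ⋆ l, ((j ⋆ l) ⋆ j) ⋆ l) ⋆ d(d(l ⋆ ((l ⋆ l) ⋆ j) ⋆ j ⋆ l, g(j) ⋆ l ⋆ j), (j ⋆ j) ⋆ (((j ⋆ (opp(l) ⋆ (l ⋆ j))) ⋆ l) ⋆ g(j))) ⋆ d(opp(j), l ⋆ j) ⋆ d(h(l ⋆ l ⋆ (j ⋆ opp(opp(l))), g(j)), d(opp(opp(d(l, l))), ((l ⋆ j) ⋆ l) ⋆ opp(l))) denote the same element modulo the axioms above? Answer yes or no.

Left:  d(d(j ⋆ l ⋆ l ⋆ l ⋆ l ⋆ j, (j ⋆ g(j) ⋆ opp(j)) ⋆ j ⋆ l), g(j) ⋆ j ⋆ ((j ⋆ opp(j)) ⋆ j) ⋆ j ⋆ l ⋆ j) ⋆ (h(l ⋆ l, (l ⋆ j) ⋆ (j ⋆ l)) ⋆ d(h((j ⋆ j) ⋆ (l ⋆ l), g(j)) ⋆ j ⋆ opp(j), d(opp(j) ⋆ j ⋆ d(l, l), l ⋆ j))) ⋆ (d(opp(j), j ⋆ l) ⋆ j)
  Collect:  d(d(j ⋆ j ⋆ l ⋆ l ⋆ l ⋆ l, g(j) ⋆ j ⋆ l), g(j) ⋆ j ⋆ j ⋆ j ⋆ j ⋆ l) ⋆ h(l ⋆ l, j ⋆ j ⋆ l ⋆ l) ⋆ d(h(j ⋆ j ⋆ l ⋆ l, g(j)), d(d(l, l), j ⋆ l)) ⋆ d(opp(j), j ⋆ l) ⋆ j
  Sort arguments:  d(d(j ⋆ j ⋆ l ⋆ l ⋆ l ⋆ l, g(j) ⋆ j ⋆ l), g(j) ⋆ j ⋆ j ⋆ j ⋆ j ⋆ l) ⋆ d(h(j ⋆ j ⋆ l ⋆ l, g(j)), d(d(l, l), j ⋆ l)) ⋆ d(opp(j), j ⋆ l) ⋆ h(l ⋆ l, j ⋆ j ⋆ l ⋆ l) ⋆ j
Right:  j ⋆ h(l ⋆ l, ((j ⋆ l) ⋆ j) ⋆ l) ⋆ d(d(l ⋆ ((l ⋆ l) ⋆ j) ⋆ j ⋆ l, g(j) ⋆ l ⋆ j), (j ⋆ j) ⋆ (((j ⋆ (opp(l) ⋆ (l ⋆ j))) ⋆ l) ⋆ g(j))) ⋆ d(opp(j), l ⋆ j) ⋆ d(h(l ⋆ l ⋆ (j ⋆ opp(opp(l))), g(j)), d(opp(opp(d(l, l))), ((l ⋆ j) ⋆ l) ⋆ opp(l)))
  Push opp inside:  distribute opp over ⋆ and collapse double opp
  Collect terms:  j ⋆ h(l ⋆ l, j ⋆ j ⋆ l ⋆ l) ⋆ d(d(j ⋆ j ⋆ l ⋆ l ⋆ l ⋆ l, g(j) ⋆ j ⋆ l), g(j) ⋆ j ⋆ j ⋆ j ⋆ j ⋆ l) ⋆ d(opp(j), j ⋆ l) ⋆ d(h(j ⋆ l ⋆ l ⋆ l, g(j)), d(d(l, l), j ⋆ l))
  Order the arguments:  d(d(j ⋆ j ⋆ l ⋆ l ⋆ l ⋆ l, g(j) ⋆ j ⋆ l), g(j) ⋆ j ⋆ j ⋆ j ⋆ j ⋆ l) ⋆ d(h(j ⋆ l ⋆ l ⋆ l, g(j)), d(d(l, l), j ⋆ l)) ⋆ d(opp(j), j ⋆ l) ⋆ h(l ⋆ l, j ⋆ j ⋆ l ⋆ l) ⋆ j

Answer: no — d(d(j ⋆ j ⋆ l ⋆ l ⋆ l ⋆ l, g(j) ⋆ j ⋆ l), g(j) ⋆ j ⋆ j ⋆ j ⋆ j ⋆ l) ⋆ d(h(j ⋆ j ⋆ l ⋆ l, g(j)), d(d(l, l), j ⋆ l)) ⋆ d(opp(j), j ⋆ l) ⋆ h(l ⋆ l, j ⋆ j ⋆ l ⋆ l) ⋆ j vs d(d(j ⋆ j ⋆ l ⋆ l ⋆ l ⋆ l, g(j) ⋆ j ⋆ l), g(j) ⋆ j ⋆ j ⋆ j ⋆ j ⋆ l) ⋆ d(h(j ⋆ l ⋆ l ⋆ l, g(j)), d(d(l, l), j ⋆ l)) ⋆ d(opp(j), j ⋆ l) ⋆ h(l ⋆ l, j ⋆ j ⋆ l ⋆ l) ⋆ j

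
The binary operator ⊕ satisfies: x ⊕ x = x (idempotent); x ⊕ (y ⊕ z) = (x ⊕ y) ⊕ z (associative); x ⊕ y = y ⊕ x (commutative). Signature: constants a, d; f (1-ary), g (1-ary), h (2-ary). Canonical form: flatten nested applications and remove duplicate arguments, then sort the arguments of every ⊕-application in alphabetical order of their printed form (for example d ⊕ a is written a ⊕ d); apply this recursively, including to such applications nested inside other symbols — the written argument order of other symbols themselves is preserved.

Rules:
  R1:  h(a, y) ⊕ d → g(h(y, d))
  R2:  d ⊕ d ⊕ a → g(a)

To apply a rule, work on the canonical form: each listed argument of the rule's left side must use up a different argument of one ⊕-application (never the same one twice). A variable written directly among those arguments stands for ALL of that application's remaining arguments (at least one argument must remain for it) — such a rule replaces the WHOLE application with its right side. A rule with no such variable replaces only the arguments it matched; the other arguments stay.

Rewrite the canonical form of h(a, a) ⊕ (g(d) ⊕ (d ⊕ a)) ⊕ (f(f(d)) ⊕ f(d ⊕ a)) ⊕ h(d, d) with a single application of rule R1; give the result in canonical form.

Canonical form:  a ⊕ d ⊕ f(a ⊕ d) ⊕ f(f(d)) ⊕ g(d) ⊕ h(a, a) ⊕ h(d, d)
Apply R1:  consuming d, h(a, a);  y := a
New term:  a ⊕ f(a ⊕ d) ⊕ f(f(d)) ⊕ g(d) ⊕ g(h(a, d)) ⊕ h(d, d)

Answer: a ⊕ f(a ⊕ d) ⊕ f(f(d)) ⊕ g(d) ⊕ g(h(a, d)) ⊕ h(d, d)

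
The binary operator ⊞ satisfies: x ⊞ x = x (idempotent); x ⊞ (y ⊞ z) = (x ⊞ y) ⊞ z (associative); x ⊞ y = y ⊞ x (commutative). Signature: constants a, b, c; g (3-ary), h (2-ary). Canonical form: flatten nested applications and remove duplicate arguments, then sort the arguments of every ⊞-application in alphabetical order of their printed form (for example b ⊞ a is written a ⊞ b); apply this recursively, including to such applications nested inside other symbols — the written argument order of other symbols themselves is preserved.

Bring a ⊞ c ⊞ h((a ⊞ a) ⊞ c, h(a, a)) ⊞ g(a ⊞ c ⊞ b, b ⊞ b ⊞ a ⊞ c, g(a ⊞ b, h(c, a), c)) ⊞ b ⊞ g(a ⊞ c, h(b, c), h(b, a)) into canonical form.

Answer: a ⊞ b ⊞ c ⊞ g(a ⊞ b ⊞ c, a ⊞ b ⊞ c, g(a ⊞ b, h(c, a), c)) ⊞ g(a ⊞ c, h(b, c), h(b, a)) ⊞ h(a ⊞ c, h(a, a))

Derivation:
Canonicalize subterm:  h((a ⊞ a) ⊞ c, h(a, a))  →  h(a ⊞ c, h(a, a))
Simplify inside:  g(a ⊞ c ⊞ b, b ⊞ b ⊞ a ⊞ c, g(a ⊞ b, h(c, a), c))  →  g(a ⊞ b ⊞ c, a ⊞ b ⊞ c, g(a ⊞ b, h(c, a), c))
Sort arguments:  a ⊞ b ⊞ c ⊞ g(a ⊞ b ⊞ c, a ⊞ b ⊞ c, g(a ⊞ b, h(c, a), c)) ⊞ g(a ⊞ c, h(b, c), h(b, a)) ⊞ h(a ⊞ c, h(a, a))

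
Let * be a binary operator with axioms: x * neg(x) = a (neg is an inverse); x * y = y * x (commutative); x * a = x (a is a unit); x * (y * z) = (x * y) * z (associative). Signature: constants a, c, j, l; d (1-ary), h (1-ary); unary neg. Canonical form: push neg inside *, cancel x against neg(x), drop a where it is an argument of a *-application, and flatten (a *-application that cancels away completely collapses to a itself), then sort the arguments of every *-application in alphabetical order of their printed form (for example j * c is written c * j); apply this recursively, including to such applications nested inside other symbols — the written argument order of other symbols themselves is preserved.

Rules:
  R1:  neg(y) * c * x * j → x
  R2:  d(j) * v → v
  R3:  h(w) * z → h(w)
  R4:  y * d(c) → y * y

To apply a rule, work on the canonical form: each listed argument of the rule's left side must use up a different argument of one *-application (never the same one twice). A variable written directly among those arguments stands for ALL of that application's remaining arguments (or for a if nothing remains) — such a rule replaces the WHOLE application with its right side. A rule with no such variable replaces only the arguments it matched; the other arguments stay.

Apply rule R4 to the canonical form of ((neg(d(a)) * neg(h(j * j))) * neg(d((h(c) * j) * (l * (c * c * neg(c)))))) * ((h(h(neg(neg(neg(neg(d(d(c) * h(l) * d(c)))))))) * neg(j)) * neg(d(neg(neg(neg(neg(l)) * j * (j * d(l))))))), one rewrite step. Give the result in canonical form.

Answer: h(h(d(d(c) * d(c) * h(l) * h(l)))) * neg(d(a)) * neg(d(c * h(c) * j * l)) * neg(d(d(l) * j * j * l)) * neg(h(j * j)) * neg(j)

Derivation:
Canonical form:  h(h(d(d(c) * d(c) * h(l)))) * neg(d(a)) * neg(d(c * h(c) * j * l)) * neg(d(d(l) * j * j * l)) * neg(h(j * j)) * neg(j)
Match R4:  consume d(c);  y := d(c) * h(l)
Every leftover argument binds to the variable; the entire application is replaced.
Result:  h(h(d(d(c) * d(c) * h(l) * h(l)))) * neg(d(a)) * neg(d(c * h(c) * j * l)) * neg(d(d(l) * j * j * l)) * neg(h(j * j)) * neg(j)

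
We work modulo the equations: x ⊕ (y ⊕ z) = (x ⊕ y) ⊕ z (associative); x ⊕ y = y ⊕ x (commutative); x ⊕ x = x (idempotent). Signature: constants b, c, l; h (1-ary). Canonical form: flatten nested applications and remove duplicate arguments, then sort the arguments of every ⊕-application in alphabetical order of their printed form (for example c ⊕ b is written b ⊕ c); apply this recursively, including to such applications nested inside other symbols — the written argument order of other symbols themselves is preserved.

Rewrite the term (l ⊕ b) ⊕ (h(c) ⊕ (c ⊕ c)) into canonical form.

Answer: b ⊕ c ⊕ h(c) ⊕ l

Derivation:
Merge nested applications:  l ⊕ b ⊕ h(c) ⊕ c ⊕ c
Idempotence:  drop duplicate c
Sort arguments:  b ⊕ c ⊕ h(c) ⊕ l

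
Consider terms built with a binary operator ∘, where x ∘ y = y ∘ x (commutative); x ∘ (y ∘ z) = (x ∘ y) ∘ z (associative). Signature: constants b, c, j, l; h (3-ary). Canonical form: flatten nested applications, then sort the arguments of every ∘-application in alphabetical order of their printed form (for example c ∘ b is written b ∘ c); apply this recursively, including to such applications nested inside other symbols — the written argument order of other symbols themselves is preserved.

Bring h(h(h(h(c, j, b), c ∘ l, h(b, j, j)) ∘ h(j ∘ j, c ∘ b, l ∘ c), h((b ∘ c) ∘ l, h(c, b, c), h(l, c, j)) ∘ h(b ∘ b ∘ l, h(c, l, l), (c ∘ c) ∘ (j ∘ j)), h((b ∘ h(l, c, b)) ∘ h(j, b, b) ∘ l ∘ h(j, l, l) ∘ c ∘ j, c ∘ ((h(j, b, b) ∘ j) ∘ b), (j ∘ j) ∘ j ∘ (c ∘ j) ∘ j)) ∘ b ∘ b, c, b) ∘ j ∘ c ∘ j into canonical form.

Answer: c ∘ h(b ∘ b ∘ h(h(h(c, j, b), c ∘ l, h(b, j, j)) ∘ h(j ∘ j, b ∘ c, c ∘ l), h(b ∘ b ∘ l, h(c, l, l), c ∘ c ∘ j ∘ j) ∘ h(b ∘ c ∘ l, h(c, b, c), h(l, c, j)), h(b ∘ c ∘ h(j, b, b) ∘ h(j, l, l) ∘ h(l, c, b) ∘ j ∘ l, b ∘ c ∘ h(j, b, b) ∘ j, c ∘ j ∘ j ∘ j ∘ j ∘ j)), c, b) ∘ j ∘ j

Derivation:
Canonicalize subterm:  h(h(h(h(c, j, b), c ∘ l, h(b, j, j)) ∘ h(j ∘ j, c ∘ b, l ∘ c), h((b ∘ c) ∘ l, h(c, b, c), h(l, c, j)) ∘ h(b ∘ b ∘ l, h(c, l, l), (c ∘ c) ∘ (j ∘ j)), h((b ∘ h(l, c, b)) ∘ h(j, b, b) ∘ l ∘ h(j, l, l) ∘ c ∘ j, c ∘ ((h(j, b, b) ∘ j) ∘ b), (j ∘ j) ∘ j ∘ (c ∘ j) ∘ j)) ∘ b ∘ b, c, b)  →  h(b ∘ b ∘ h(h(h(c, j, b), c ∘ l, h(b, j, j)) ∘ h(j ∘ j, b ∘ c, c ∘ l), h(b ∘ b ∘ l, h(c, l, l), c ∘ c ∘ j ∘ j) ∘ h(b ∘ c ∘ l, h(c, b, c), h(l, c, j)), h(b ∘ c ∘ h(j, b, b) ∘ h(j, l, l) ∘ h(l, c, b) ∘ j ∘ l, b ∘ c ∘ h(j, b, b) ∘ j, c ∘ j ∘ j ∘ j ∘ j ∘ j)), c, b)
Order the arguments:  c ∘ h(b ∘ b ∘ h(h(h(c, j, b), c ∘ l, h(b, j, j)) ∘ h(j ∘ j, b ∘ c, c ∘ l), h(b ∘ b ∘ l, h(c, l, l), c ∘ c ∘ j ∘ j) ∘ h(b ∘ c ∘ l, h(c, b, c), h(l, c, j)), h(b ∘ c ∘ h(j, b, b) ∘ h(j, l, l) ∘ h(l, c, b) ∘ j ∘ l, b ∘ c ∘ h(j, b, b) ∘ j, c ∘ j ∘ j ∘ j ∘ j ∘ j)), c, b) ∘ j ∘ j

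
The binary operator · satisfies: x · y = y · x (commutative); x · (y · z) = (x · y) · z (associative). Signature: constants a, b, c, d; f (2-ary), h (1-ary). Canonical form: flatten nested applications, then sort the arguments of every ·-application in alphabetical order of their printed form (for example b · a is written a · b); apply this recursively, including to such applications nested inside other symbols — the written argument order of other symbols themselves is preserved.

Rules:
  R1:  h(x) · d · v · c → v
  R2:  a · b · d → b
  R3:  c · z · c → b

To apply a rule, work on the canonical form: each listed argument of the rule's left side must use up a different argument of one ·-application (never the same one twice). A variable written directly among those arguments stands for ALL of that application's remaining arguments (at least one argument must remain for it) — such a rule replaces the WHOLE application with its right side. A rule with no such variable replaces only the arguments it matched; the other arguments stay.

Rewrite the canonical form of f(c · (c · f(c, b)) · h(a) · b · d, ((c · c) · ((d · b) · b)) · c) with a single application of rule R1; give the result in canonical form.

Answer: f(b · c · f(c, b), b · b · c · c · c · d)

Derivation:
Canonical form:  f(b · c · c · d · f(c, b) · h(a), b · b · c · c · c · d)
Apply R1:  consuming c, d, h(a);  v := b · c · f(c, b), x := a
The extension variable absorbs all remaining arguments, so the whole application is rewritten.
New term:  f(b · c · f(c, b), b · b · c · c · c · d)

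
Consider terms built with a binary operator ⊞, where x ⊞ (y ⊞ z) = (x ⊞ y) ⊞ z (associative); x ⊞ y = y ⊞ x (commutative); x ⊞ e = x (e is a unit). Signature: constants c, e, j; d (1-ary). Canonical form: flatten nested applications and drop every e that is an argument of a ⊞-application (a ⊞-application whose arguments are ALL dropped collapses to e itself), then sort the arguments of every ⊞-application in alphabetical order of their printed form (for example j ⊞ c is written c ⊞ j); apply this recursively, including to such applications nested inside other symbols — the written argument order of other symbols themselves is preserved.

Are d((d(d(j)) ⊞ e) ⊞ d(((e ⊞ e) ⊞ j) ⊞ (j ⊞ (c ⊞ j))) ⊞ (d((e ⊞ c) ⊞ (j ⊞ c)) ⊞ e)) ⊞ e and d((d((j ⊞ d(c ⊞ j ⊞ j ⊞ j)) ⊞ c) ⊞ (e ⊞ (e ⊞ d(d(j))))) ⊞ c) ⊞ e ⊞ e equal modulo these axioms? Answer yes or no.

Left:  d((d(d(j)) ⊞ e) ⊞ d(((e ⊞ e) ⊞ j) ⊞ (j ⊞ (c ⊞ j))) ⊞ (d((e ⊞ c) ⊞ (j ⊞ c)) ⊞ e)) ⊞ e
  Canonicalize subterm:  d((d(d(j)) ⊞ e) ⊞ d(((e ⊞ e) ⊞ j) ⊞ (j ⊞ (c ⊞ j))) ⊞ (d((e ⊞ c) ⊞ (j ⊞ c)) ⊞ e))  →  d(d(c ⊞ c ⊞ j) ⊞ d(c ⊞ j ⊞ j ⊞ j) ⊞ d(d(j)))
  Units out:  drop e
  Order the arguments:  d(d(c ⊞ c ⊞ j) ⊞ d(c ⊞ j ⊞ j ⊞ j) ⊞ d(d(j)))
Right:  d((d((j ⊞ d(c ⊞ j ⊞ j ⊞ j)) ⊞ c) ⊞ (e ⊞ (e ⊞ d(d(j))))) ⊞ c) ⊞ e ⊞ e
  Canonicalize subterm:  d((d((j ⊞ d(c ⊞ j ⊞ j ⊞ j)) ⊞ c) ⊞ (e ⊞ (e ⊞ d(d(j))))) ⊞ c)  →  d(c ⊞ d(c ⊞ d(c ⊞ j ⊞ j ⊞ j) ⊞ j) ⊞ d(d(j)))
  Drop the unit:  drop e (×2)
  Sort arguments:  d(c ⊞ d(c ⊞ d(c ⊞ j ⊞ j ⊞ j) ⊞ j) ⊞ d(d(j)))

Answer: no — d(d(c ⊞ c ⊞ j) ⊞ d(c ⊞ j ⊞ j ⊞ j) ⊞ d(d(j))) vs d(c ⊞ d(c ⊞ d(c ⊞ j ⊞ j ⊞ j) ⊞ j) ⊞ d(d(j)))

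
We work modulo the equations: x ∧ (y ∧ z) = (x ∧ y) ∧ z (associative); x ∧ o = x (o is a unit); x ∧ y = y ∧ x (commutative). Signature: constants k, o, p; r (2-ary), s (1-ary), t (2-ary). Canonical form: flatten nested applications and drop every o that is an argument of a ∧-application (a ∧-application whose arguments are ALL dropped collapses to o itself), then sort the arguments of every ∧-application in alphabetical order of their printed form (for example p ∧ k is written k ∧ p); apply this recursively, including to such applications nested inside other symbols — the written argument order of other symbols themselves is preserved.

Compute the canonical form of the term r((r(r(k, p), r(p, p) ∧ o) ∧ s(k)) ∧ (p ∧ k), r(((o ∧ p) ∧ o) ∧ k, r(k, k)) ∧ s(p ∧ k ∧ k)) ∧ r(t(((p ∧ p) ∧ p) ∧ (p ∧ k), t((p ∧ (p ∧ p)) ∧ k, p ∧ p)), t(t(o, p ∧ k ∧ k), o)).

Answer: r(k ∧ p ∧ r(r(k, p), r(p, p)) ∧ s(k), r(k ∧ p, r(k, k)) ∧ s(k ∧ k ∧ p)) ∧ r(t(k ∧ p ∧ p ∧ p ∧ p, t(k ∧ p ∧ p ∧ p, p ∧ p)), t(t(o, k ∧ k ∧ p), o))

Derivation:
Inside:  r((r(r(k, p), r(p, p) ∧ o) ∧ s(k)) ∧ (p ∧ k), r(((o ∧ p) ∧ o) ∧ k, r(k, k)) ∧ s(p ∧ k ∧ k))  →  r(k ∧ p ∧ r(r(k, p), r(p, p)) ∧ s(k), r(k ∧ p, r(k, k)) ∧ s(k ∧ k ∧ p))
Simplify inside:  r(t(((p ∧ p) ∧ p) ∧ (p ∧ k), t((p ∧ (p ∧ p)) ∧ k, p ∧ p)), t(t(o, p ∧ k ∧ k), o))  →  r(t(k ∧ p ∧ p ∧ p ∧ p, t(k ∧ p ∧ p ∧ p, p ∧ p)), t(t(o, k ∧ k ∧ p), o))
Order the arguments:  r(k ∧ p ∧ r(r(k, p), r(p, p)) ∧ s(k), r(k ∧ p, r(k, k)) ∧ s(k ∧ k ∧ p)) ∧ r(t(k ∧ p ∧ p ∧ p ∧ p, t(k ∧ p ∧ p ∧ p, p ∧ p)), t(t(o, k ∧ k ∧ p), o))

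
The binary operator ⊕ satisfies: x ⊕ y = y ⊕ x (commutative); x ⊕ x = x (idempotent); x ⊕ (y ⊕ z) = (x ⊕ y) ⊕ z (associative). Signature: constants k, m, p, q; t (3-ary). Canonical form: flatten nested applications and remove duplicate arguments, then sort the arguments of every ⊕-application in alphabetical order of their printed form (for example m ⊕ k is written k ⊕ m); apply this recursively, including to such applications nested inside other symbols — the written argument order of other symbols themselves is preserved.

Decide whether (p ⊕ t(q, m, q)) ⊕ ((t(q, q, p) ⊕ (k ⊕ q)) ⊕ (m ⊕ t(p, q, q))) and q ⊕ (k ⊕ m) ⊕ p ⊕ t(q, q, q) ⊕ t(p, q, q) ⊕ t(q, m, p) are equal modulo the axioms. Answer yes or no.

Answer: no — k ⊕ m ⊕ p ⊕ q ⊕ t(p, q, q) ⊕ t(q, m, q) ⊕ t(q, q, p) vs k ⊕ m ⊕ p ⊕ q ⊕ t(p, q, q) ⊕ t(q, m, p) ⊕ t(q, q, q)

Derivation:
Left:  (p ⊕ t(q, m, q)) ⊕ ((t(q, q, p) ⊕ (k ⊕ q)) ⊕ (m ⊕ t(p, q, q)))
  Flatten:  p ⊕ t(q, m, q) ⊕ t(q, q, p) ⊕ k ⊕ q ⊕ m ⊕ t(p, q, q)
  Sort:  k ⊕ m ⊕ p ⊕ q ⊕ t(p, q, q) ⊕ t(q, m, q) ⊕ t(q, q, p)
Right:  q ⊕ (k ⊕ m) ⊕ p ⊕ t(q, q, q) ⊕ t(p, q, q) ⊕ t(q, m, p)
  Merge nested applications:  q ⊕ k ⊕ m ⊕ p ⊕ t(q, q, q) ⊕ t(p, q, q) ⊕ t(q, m, p)
  Sort:  k ⊕ m ⊕ p ⊕ q ⊕ t(p, q, q) ⊕ t(q, m, p) ⊕ t(q, q, q)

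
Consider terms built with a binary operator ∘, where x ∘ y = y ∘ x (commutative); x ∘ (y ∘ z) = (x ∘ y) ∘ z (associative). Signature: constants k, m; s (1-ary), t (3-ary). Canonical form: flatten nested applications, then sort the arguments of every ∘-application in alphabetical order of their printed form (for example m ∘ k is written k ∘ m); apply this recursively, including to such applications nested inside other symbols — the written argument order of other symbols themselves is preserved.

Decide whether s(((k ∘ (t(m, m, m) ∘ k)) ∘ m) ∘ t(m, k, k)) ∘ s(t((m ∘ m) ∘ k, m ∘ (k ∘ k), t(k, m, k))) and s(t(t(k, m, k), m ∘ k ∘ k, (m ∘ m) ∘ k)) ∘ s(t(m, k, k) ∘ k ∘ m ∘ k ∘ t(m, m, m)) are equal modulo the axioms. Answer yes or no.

Answer: no — s(k ∘ k ∘ m ∘ t(m, k, k) ∘ t(m, m, m)) ∘ s(t(k ∘ m ∘ m, k ∘ k ∘ m, t(k, m, k))) vs s(k ∘ k ∘ m ∘ t(m, k, k) ∘ t(m, m, m)) ∘ s(t(t(k, m, k), k ∘ k ∘ m, k ∘ m ∘ m))

Derivation:
Left:  s(((k ∘ (t(m, m, m) ∘ k)) ∘ m) ∘ t(m, k, k)) ∘ s(t((m ∘ m) ∘ k, m ∘ (k ∘ k), t(k, m, k)))
  Canonicalize subterm:  s(((k ∘ (t(m, m, m) ∘ k)) ∘ m) ∘ t(m, k, k))  →  s(k ∘ k ∘ m ∘ t(m, k, k) ∘ t(m, m, m))
  Inside:  s(t((m ∘ m) ∘ k, m ∘ (k ∘ k), t(k, m, k)))  →  s(t(k ∘ m ∘ m, k ∘ k ∘ m, t(k, m, k)))
  Sort arguments:  s(k ∘ k ∘ m ∘ t(m, k, k) ∘ t(m, m, m)) ∘ s(t(k ∘ m ∘ m, k ∘ k ∘ m, t(k, m, k)))
Right:  s(t(t(k, m, k), m ∘ k ∘ k, (m ∘ m) ∘ k)) ∘ s(t(m, k, k) ∘ k ∘ m ∘ k ∘ t(m, m, m))
  Simplify inside:  s(t(t(k, m, k), m ∘ k ∘ k, (m ∘ m) ∘ k))  →  s(t(t(k, m, k), k ∘ k ∘ m, k ∘ m ∘ m))
  Simplify inside:  s(t(m, k, k) ∘ k ∘ m ∘ k ∘ t(m, m, m))  →  s(k ∘ k ∘ m ∘ t(m, k, k) ∘ t(m, m, m))
  Sort arguments:  s(k ∘ k ∘ m ∘ t(m, k, k) ∘ t(m, m, m)) ∘ s(t(t(k, m, k), k ∘ k ∘ m, k ∘ m ∘ m))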